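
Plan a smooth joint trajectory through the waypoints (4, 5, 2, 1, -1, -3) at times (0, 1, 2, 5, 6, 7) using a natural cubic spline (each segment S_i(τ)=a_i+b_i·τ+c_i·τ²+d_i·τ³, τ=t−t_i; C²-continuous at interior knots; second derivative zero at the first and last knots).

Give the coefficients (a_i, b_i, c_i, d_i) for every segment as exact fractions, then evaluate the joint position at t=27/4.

Δ: Δ0=1, Δ1=-3, Δ2=-1/3, Δ3=-2, Δ4=-2
row 1: diag=4, rhs=-24; c'=1/4, d'=-6
row 2: denom=8−1·1/4=31/4; d'=(16−1·-6)/(31/4)=88/31
row 3: denom=8−3·12/31=212/31; d'=(-10−3·88/31)/(212/31)=-287/106
row 4: denom=4−1·31/212=817/212; d'=(0−1·-287/106)/(817/212)=574/817
back: M4=574/817
back: M3=-287/106−31/212·574/817=-2296/817
back: M2=88/31−12/31·-2296/817=3208/817
back: M1=-6−1/4·3208/817=-5704/817
M: M0=0, M1=-5704/817, M2=3208/817, M3=-2296/817, M4=574/817, M5=0
seg 0: a=4, c=M0/2=0, d=(M1−M0)/(6·1)=-2852/2451, b=Δ0−h0·(2M0+M1)/6=5303/2451
seg 1: a=5, c=M1/2=-2852/817, d=(M2−M1)/(6·1)=4456/2451, b=Δ1−h1·(2M1+M2)/6=-3253/2451
seg 2: a=2, c=M2/2=1604/817, d=(M3−M2)/(6·3)=-64/171, b=Δ2−h2·(2M2+M3)/6=-6997/2451
seg 3: a=1, c=M3/2=-1148/817, d=(M4−M3)/(6·1)=1435/2451, b=Δ3−h3·(2M3+M4)/6=-2893/2451
seg 4: a=-1, c=M4/2=287/817, d=(M5−M4)/(6·1)=-287/2451, b=Δ4−h4·(2M4+M5)/6=-5476/2451
t_q=27/4 → seg 4, τ=3/4; S=-1+-5476/2451·τ+287/817·τ²+-287/2451·τ³=-132155/52288

  seg 0: a=4 b=5303/2451 c=0 d=-2852/2451
  seg 1: a=5 b=-3253/2451 c=-2852/817 d=4456/2451
  seg 2: a=2 b=-6997/2451 c=1604/817 d=-64/171
  seg 3: a=1 b=-2893/2451 c=-1148/817 d=1435/2451
  seg 4: a=-1 b=-5476/2451 c=287/817 d=-287/2451
S(27/4) = -132155/52288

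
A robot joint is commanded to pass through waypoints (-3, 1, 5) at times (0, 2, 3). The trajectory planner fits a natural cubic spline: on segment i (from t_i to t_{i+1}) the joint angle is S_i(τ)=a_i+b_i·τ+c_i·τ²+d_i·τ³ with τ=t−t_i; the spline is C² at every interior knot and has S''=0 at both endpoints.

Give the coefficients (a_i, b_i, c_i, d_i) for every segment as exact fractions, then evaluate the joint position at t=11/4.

Δ: Δ0=2, Δ1=4
row 1: diag=6, rhs=12; c'=1/6, d'=2
back: M1=2
M: M0=0, M1=2, M2=0
seg 0: a=-3, c=M0/2=0, d=(M1−M0)/(6·2)=1/6, b=Δ0−h0·(2M0+M1)/6=4/3
seg 1: a=1, c=M1/2=1, d=(M2−M1)/(6·1)=-1/3, b=Δ1−h1·(2M1+M2)/6=10/3
t_q=11/4 → seg 1, τ=3/4; S=1+10/3·τ+1·τ²+-1/3·τ³=251/64

  seg 0: a=-3 b=4/3 c=0 d=1/6
  seg 1: a=1 b=10/3 c=1 d=-1/3
S(11/4) = 251/64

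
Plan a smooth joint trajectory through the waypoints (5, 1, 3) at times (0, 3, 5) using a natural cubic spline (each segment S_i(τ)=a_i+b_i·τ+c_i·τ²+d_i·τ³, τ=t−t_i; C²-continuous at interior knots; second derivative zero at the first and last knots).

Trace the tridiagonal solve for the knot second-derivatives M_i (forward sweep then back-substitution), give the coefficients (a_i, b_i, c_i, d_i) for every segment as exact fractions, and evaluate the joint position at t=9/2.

  seg 0: a=5 b=-61/30 c=0 d=7/90
  seg 1: a=1 b=1/15 c=7/10 d=-7/60
S(9/2) = 73/32

Δ: Δ0=-4/3, Δ1=1
row 1: diag=10, rhs=14; c'=1/5, d'=7/5
back: M1=7/5
M: M0=0, M1=7/5, M2=0
seg 0: a=5, c=M0/2=0, d=(M1−M0)/(6·3)=7/90, b=Δ0−h0·(2M0+M1)/6=-61/30
seg 1: a=1, c=M1/2=7/10, d=(M2−M1)/(6·2)=-7/60, b=Δ1−h1·(2M1+M2)/6=1/15
t_q=9/2 → seg 1, τ=3/2; S=1+1/15·τ+7/10·τ²+-7/60·τ³=73/32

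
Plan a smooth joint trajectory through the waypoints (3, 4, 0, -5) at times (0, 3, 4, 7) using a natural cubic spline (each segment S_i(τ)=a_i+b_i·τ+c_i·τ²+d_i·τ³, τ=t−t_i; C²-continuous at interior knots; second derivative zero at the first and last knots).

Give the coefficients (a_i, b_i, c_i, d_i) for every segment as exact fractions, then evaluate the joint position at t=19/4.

  seg 0: a=3 b=44/21 c=0 d=-37/189
  seg 1: a=4 b=-67/21 c=-37/21 d=20/21
  seg 2: a=0 b=-27/7 c=23/21 d=-23/189
S(19/4) = -149/64

Δ: Δ0=1/3, Δ1=-4, Δ2=-5/3
row 1: diag=8, rhs=-26; c'=1/8, d'=-13/4
row 2: denom=8−1·1/8=63/8; d'=(14−1·-13/4)/(63/8)=46/21
back: M2=46/21
back: M1=-13/4−1/8·46/21=-74/21
M: M0=0, M1=-74/21, M2=46/21, M3=0
seg 0: a=3, c=M0/2=0, d=(M1−M0)/(6·3)=-37/189, b=Δ0−h0·(2M0+M1)/6=44/21
seg 1: a=4, c=M1/2=-37/21, d=(M2−M1)/(6·1)=20/21, b=Δ1−h1·(2M1+M2)/6=-67/21
seg 2: a=0, c=M2/2=23/21, d=(M3−M2)/(6·3)=-23/189, b=Δ2−h2·(2M2+M3)/6=-27/7
t_q=19/4 → seg 2, τ=3/4; S=0+-27/7·τ+23/21·τ²+-23/189·τ³=-149/64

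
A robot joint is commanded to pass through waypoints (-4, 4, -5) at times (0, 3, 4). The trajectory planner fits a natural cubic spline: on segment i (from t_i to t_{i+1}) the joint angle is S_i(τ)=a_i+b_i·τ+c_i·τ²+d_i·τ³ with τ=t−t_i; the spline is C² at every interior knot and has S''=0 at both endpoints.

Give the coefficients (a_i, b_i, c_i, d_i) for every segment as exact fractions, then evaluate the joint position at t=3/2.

Δ: Δ0=8/3, Δ1=-9
row 1: diag=8, rhs=-70; c'=1/8, d'=-35/4
back: M1=-35/4
M: M0=0, M1=-35/4, M2=0
seg 0: a=-4, c=M0/2=0, d=(M1−M0)/(6·3)=-35/72, b=Δ0−h0·(2M0+M1)/6=169/24
seg 1: a=4, c=M1/2=-35/8, d=(M2−M1)/(6·1)=35/24, b=Δ1−h1·(2M1+M2)/6=-73/12
t_q=3/2 → seg 0, τ=3/2; S=-4+169/24·τ+0·τ²+-35/72·τ³=315/64

  seg 0: a=-4 b=169/24 c=0 d=-35/72
  seg 1: a=4 b=-73/12 c=-35/8 d=35/24
S(3/2) = 315/64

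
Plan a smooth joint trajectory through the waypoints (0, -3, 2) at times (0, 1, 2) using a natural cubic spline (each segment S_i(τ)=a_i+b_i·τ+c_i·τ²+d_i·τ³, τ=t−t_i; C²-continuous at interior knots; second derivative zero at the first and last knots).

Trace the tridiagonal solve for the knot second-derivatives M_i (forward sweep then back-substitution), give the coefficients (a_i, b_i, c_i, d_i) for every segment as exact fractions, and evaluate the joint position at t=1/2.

Δ: Δ0=-3, Δ1=5
row 1: diag=4, rhs=48; c'=1/4, d'=12
back: M1=12
M: M0=0, M1=12, M2=0
seg 0: a=0, c=M0/2=0, d=(M1−M0)/(6·1)=2, b=Δ0−h0·(2M0+M1)/6=-5
seg 1: a=-3, c=M1/2=6, d=(M2−M1)/(6·1)=-2, b=Δ1−h1·(2M1+M2)/6=1
t_q=1/2 → seg 0, τ=1/2; S=0+-5·τ+0·τ²+2·τ³=-9/4

  seg 0: a=0 b=-5 c=0 d=2
  seg 1: a=-3 b=1 c=6 d=-2
S(1/2) = -9/4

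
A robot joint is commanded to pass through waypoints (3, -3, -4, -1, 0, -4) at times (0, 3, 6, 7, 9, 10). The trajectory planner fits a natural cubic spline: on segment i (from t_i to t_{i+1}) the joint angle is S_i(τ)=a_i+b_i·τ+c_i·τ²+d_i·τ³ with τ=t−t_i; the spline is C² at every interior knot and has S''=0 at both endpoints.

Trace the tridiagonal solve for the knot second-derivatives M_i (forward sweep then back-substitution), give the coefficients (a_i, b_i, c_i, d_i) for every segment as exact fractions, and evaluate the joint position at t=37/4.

  seg 0: a=3 b=-1415/678 c=0 d=59/6102
  seg 1: a=-3 b=-619/339 c=59/678 d=835/6102
  seg 2: a=-4 b=1621/678 c=149/113 d=-481/678
  seg 3: a=-1 b=983/339 c=-183/226 d=-529/2712
  seg 4: a=0 b=-1817/678 c=-895/452 d=895/1356
S(37/4) = -22663/28928

Δ: Δ0=-2, Δ1=-1/3, Δ2=3, Δ3=1/2, Δ4=-4
row 1: diag=12, rhs=10; c'=1/4, d'=5/6
row 2: denom=8−3·1/4=29/4; d'=(20−3·5/6)/(29/4)=70/29
row 3: denom=6−1·4/29=170/29; d'=(-15−1·70/29)/(170/29)=-101/34
row 4: denom=6−2·29/85=452/85; d'=(-27−2·-101/34)/(452/85)=-895/226
back: M4=-895/226
back: M3=-101/34−29/85·-895/226=-183/113
back: M2=70/29−4/29·-183/113=298/113
back: M1=5/6−1/4·298/113=59/339
M: M0=0, M1=59/339, M2=298/113, M3=-183/113, M4=-895/226, M5=0
seg 0: a=3, c=M0/2=0, d=(M1−M0)/(6·3)=59/6102, b=Δ0−h0·(2M0+M1)/6=-1415/678
seg 1: a=-3, c=M1/2=59/678, d=(M2−M1)/(6·3)=835/6102, b=Δ1−h1·(2M1+M2)/6=-619/339
seg 2: a=-4, c=M2/2=149/113, d=(M3−M2)/(6·1)=-481/678, b=Δ2−h2·(2M2+M3)/6=1621/678
seg 3: a=-1, c=M3/2=-183/226, d=(M4−M3)/(6·2)=-529/2712, b=Δ3−h3·(2M3+M4)/6=983/339
seg 4: a=0, c=M4/2=-895/452, d=(M5−M4)/(6·1)=895/1356, b=Δ4−h4·(2M4+M5)/6=-1817/678
t_q=37/4 → seg 4, τ=1/4; S=0+-1817/678·τ+-895/452·τ²+895/1356·τ³=-22663/28928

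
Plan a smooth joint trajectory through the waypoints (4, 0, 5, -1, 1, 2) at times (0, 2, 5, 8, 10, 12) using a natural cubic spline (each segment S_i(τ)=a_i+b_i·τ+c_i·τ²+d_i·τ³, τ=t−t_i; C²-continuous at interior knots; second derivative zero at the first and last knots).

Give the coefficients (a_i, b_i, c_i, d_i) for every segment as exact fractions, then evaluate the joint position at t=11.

Δ: Δ0=-2, Δ1=5/3, Δ2=-2, Δ3=1, Δ4=1/2
row 1: diag=10, rhs=22; c'=3/10, d'=11/5
row 2: denom=12−3·3/10=111/10; d'=(-22−3·11/5)/(111/10)=-286/111
row 3: denom=10−3·10/37=340/37; d'=(18−3·-286/111)/(340/37)=14/5
row 4: denom=8−2·37/170=643/85; d'=(-3−2·14/5)/(643/85)=-731/643
back: M4=-731/643
back: M3=14/5−37/170·-731/643=3919/1286
back: M2=-286/111−10/37·3919/1286=-6559/1929
back: M1=11/5−3/10·-6559/1929=4141/1286
M: M0=0, M1=4141/1286, M2=-6559/1929, M3=3919/1286, M4=-731/643, M5=0
seg 0: a=4, c=M0/2=0, d=(M1−M0)/(6·2)=4141/15432, b=Δ0−h0·(2M0+M1)/6=-11857/3858
seg 1: a=0, c=M1/2=4141/2572, d=(M2−M1)/(6·3)=-25541/69444, b=Δ1−h1·(2M1+M2)/6=283/1929
seg 2: a=5, c=M2/2=-6559/3858, d=(M3−M2)/(6·3)=24875/69444, b=Δ2−h2·(2M2+M3)/6=-953/7716
seg 3: a=-1, c=M3/2=3919/2572, d=(M4−M3)/(6·2)=-5381/15432, b=Δ3−h3·(2M3+M4)/6=-1259/1929
seg 4: a=1, c=M4/2=-731/1286, d=(M5−M4)/(6·2)=731/7716, b=Δ4−h4·(2M4+M5)/6=4853/3858
t_q=11 → seg 4, τ=1; S=1+4853/3858·τ+-731/1286·τ²+731/7716·τ³=4589/2572

  seg 0: a=4 b=-11857/3858 c=0 d=4141/15432
  seg 1: a=0 b=283/1929 c=4141/2572 d=-25541/69444
  seg 2: a=5 b=-953/7716 c=-6559/3858 d=24875/69444
  seg 3: a=-1 b=-1259/1929 c=3919/2572 d=-5381/15432
  seg 4: a=1 b=4853/3858 c=-731/1286 d=731/7716
S(11) = 4589/2572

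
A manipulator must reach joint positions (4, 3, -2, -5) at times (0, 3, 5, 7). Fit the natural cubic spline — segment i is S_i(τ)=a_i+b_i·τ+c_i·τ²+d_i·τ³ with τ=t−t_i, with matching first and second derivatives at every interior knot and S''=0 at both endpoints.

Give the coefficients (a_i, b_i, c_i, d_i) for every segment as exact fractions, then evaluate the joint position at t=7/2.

Δ: Δ0=-1/3, Δ1=-5/2, Δ2=-3/2
row 1: diag=10, rhs=-13; c'=1/5, d'=-13/10
row 2: denom=8−2·1/5=38/5; d'=(6−2·-13/10)/(38/5)=43/38
back: M2=43/38
back: M1=-13/10−1/5·43/38=-29/19
M: M0=0, M1=-29/19, M2=43/38, M3=0
seg 0: a=4, c=M0/2=0, d=(M1−M0)/(6·3)=-29/342, b=Δ0−h0·(2M0+M1)/6=49/114
seg 1: a=3, c=M1/2=-29/38, d=(M2−M1)/(6·2)=101/456, b=Δ1−h1·(2M1+M2)/6=-106/57
seg 2: a=-2, c=M2/2=43/76, d=(M3−M2)/(6·2)=-43/456, b=Δ2−h2·(2M2+M3)/6=-257/114
t_q=7/2 → seg 1, τ=1/2; S=3+-106/57·τ+-29/38·τ²+101/456·τ³=2319/1216

  seg 0: a=4 b=49/114 c=0 d=-29/342
  seg 1: a=3 b=-106/57 c=-29/38 d=101/456
  seg 2: a=-2 b=-257/114 c=43/76 d=-43/456
S(7/2) = 2319/1216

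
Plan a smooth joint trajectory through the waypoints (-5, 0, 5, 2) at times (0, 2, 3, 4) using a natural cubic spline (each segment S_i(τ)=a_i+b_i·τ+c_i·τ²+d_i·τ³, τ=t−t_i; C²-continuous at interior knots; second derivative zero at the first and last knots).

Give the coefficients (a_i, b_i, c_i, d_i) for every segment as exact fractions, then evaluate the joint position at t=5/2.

  seg 0: a=-5 b=43/46 c=0 d=9/23
  seg 1: a=0 b=259/46 c=54/23 d=-137/46
  seg 2: a=5 b=32/23 c=-303/46 d=101/46
S(5/2) = 1115/368

Δ: Δ0=5/2, Δ1=5, Δ2=-3
row 1: diag=6, rhs=15; c'=1/6, d'=5/2
row 2: denom=4−1·1/6=23/6; d'=(-48−1·5/2)/(23/6)=-303/23
back: M2=-303/23
back: M1=5/2−1/6·-303/23=108/23
M: M0=0, M1=108/23, M2=-303/23, M3=0
seg 0: a=-5, c=M0/2=0, d=(M1−M0)/(6·2)=9/23, b=Δ0−h0·(2M0+M1)/6=43/46
seg 1: a=0, c=M1/2=54/23, d=(M2−M1)/(6·1)=-137/46, b=Δ1−h1·(2M1+M2)/6=259/46
seg 2: a=5, c=M2/2=-303/46, d=(M3−M2)/(6·1)=101/46, b=Δ2−h2·(2M2+M3)/6=32/23
t_q=5/2 → seg 1, τ=1/2; S=0+259/46·τ+54/23·τ²+-137/46·τ³=1115/368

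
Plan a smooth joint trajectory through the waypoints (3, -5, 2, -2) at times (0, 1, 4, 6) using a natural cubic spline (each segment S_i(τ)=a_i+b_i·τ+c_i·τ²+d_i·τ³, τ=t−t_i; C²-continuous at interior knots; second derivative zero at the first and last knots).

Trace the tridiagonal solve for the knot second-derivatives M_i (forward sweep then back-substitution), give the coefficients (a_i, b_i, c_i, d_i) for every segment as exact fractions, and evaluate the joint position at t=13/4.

  seg 0: a=3 b=-2053/213 c=0 d=349/213
  seg 1: a=-5 b=-1006/213 c=349/71 d=-182/213
  seg 2: a=2 b=362/213 c=-197/71 d=197/426
S(13/4) = -1079/2272

Δ: Δ0=-8, Δ1=7/3, Δ2=-2
row 1: diag=8, rhs=62; c'=3/8, d'=31/4
row 2: denom=10−3·3/8=71/8; d'=(-26−3·31/4)/(71/8)=-394/71
back: M2=-394/71
back: M1=31/4−3/8·-394/71=698/71
M: M0=0, M1=698/71, M2=-394/71, M3=0
seg 0: a=3, c=M0/2=0, d=(M1−M0)/(6·1)=349/213, b=Δ0−h0·(2M0+M1)/6=-2053/213
seg 1: a=-5, c=M1/2=349/71, d=(M2−M1)/(6·3)=-182/213, b=Δ1−h1·(2M1+M2)/6=-1006/213
seg 2: a=2, c=M2/2=-197/71, d=(M3−M2)/(6·2)=197/426, b=Δ2−h2·(2M2+M3)/6=362/213
t_q=13/4 → seg 1, τ=9/4; S=-5+-1006/213·τ+349/71·τ²+-182/213·τ³=-1079/2272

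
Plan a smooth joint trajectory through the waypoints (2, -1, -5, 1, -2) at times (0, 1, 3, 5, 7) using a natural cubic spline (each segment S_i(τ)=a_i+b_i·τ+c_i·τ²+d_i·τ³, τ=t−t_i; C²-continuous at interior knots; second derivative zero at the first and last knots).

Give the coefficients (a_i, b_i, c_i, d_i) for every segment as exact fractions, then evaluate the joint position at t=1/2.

  seg 0: a=2 b=-473/164 c=0 d=-19/164
  seg 1: a=-1 b=-265/82 c=-57/164 d=79/164
  seg 2: a=-5 b=95/82 c=417/164 d=-133/164
  seg 3: a=1 b=131/82 c=-381/164 d=127/328
S(1/2) = 713/1312

Δ: Δ0=-3, Δ1=-2, Δ2=3, Δ3=-3/2
row 1: diag=6, rhs=6; c'=1/3, d'=1
row 2: denom=8−2·1/3=22/3; d'=(30−2·1)/(22/3)=42/11
row 3: denom=8−2·3/11=82/11; d'=(-27−2·42/11)/(82/11)=-381/82
back: M3=-381/82
back: M2=42/11−3/11·-381/82=417/82
back: M1=1−1/3·417/82=-57/82
M: M0=0, M1=-57/82, M2=417/82, M3=-381/82, M4=0
seg 0: a=2, c=M0/2=0, d=(M1−M0)/(6·1)=-19/164, b=Δ0−h0·(2M0+M1)/6=-473/164
seg 1: a=-1, c=M1/2=-57/164, d=(M2−M1)/(6·2)=79/164, b=Δ1−h1·(2M1+M2)/6=-265/82
seg 2: a=-5, c=M2/2=417/164, d=(M3−M2)/(6·2)=-133/164, b=Δ2−h2·(2M2+M3)/6=95/82
seg 3: a=1, c=M3/2=-381/164, d=(M4−M3)/(6·2)=127/328, b=Δ3−h3·(2M3+M4)/6=131/82
t_q=1/2 → seg 0, τ=1/2; S=2+-473/164·τ+0·τ²+-19/164·τ³=713/1312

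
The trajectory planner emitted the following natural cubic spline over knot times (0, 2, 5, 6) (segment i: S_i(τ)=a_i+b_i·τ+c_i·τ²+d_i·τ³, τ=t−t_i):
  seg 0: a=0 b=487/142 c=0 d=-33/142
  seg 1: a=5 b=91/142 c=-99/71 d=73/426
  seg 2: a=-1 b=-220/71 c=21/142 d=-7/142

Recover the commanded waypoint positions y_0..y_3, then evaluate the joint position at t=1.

y_0 = S_0(0) = a_0 = 0
y_1 = S_1(0) = a_1 = 5
y_2 = S_2(0) = a_2 = -1
y_3 = S_2(1) = -4
t_q=1 is in segment 0 (τ=1); S_0(τ)=227/71

y_0=0 y_1=5 y_2=-1 y_3=-4
S(1) = 227/71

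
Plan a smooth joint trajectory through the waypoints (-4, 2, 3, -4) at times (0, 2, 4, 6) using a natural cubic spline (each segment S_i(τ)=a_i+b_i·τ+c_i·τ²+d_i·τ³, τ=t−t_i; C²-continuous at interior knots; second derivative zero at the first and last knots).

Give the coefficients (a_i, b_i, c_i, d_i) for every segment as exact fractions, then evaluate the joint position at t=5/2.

  seg 0: a=-4 b=17/5 c=0 d=-1/10
  seg 1: a=2 b=11/5 c=-3/5 d=-1/8
  seg 2: a=3 b=-17/10 c=-27/20 d=9/40
S(5/2) = 939/320

Δ: Δ0=3, Δ1=1/2, Δ2=-7/2
row 1: diag=8, rhs=-15; c'=1/4, d'=-15/8
row 2: denom=8−2·1/4=15/2; d'=(-24−2·-15/8)/(15/2)=-27/10
back: M2=-27/10
back: M1=-15/8−1/4·-27/10=-6/5
M: M0=0, M1=-6/5, M2=-27/10, M3=0
seg 0: a=-4, c=M0/2=0, d=(M1−M0)/(6·2)=-1/10, b=Δ0−h0·(2M0+M1)/6=17/5
seg 1: a=2, c=M1/2=-3/5, d=(M2−M1)/(6·2)=-1/8, b=Δ1−h1·(2M1+M2)/6=11/5
seg 2: a=3, c=M2/2=-27/20, d=(M3−M2)/(6·2)=9/40, b=Δ2−h2·(2M2+M3)/6=-17/10
t_q=5/2 → seg 1, τ=1/2; S=2+11/5·τ+-3/5·τ²+-1/8·τ³=939/320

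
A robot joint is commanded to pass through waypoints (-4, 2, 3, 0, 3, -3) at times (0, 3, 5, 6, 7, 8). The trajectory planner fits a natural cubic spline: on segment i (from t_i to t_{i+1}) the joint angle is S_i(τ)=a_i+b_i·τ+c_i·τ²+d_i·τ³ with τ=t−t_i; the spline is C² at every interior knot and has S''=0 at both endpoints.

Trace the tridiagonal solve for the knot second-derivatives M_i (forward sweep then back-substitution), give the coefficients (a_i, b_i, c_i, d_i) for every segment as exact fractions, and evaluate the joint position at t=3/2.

Δ: Δ0=2, Δ1=1/2, Δ2=-3, Δ3=3, Δ4=-6
row 1: diag=10, rhs=-9; c'=1/5, d'=-9/10
row 2: denom=6−2·1/5=28/5; d'=(-21−2·-9/10)/(28/5)=-24/7
row 3: denom=4−1·5/28=107/28; d'=(36−1·-24/7)/(107/28)=1104/107
row 4: denom=4−1·28/107=400/107; d'=(-54−1·1104/107)/(400/107)=-3441/200
back: M4=-3441/200
back: M3=1104/107−28/107·-3441/200=741/50
back: M2=-24/7−5/28·741/50=-243/40
back: M1=-9/10−1/5·-243/40=63/200
M: M0=0, M1=63/200, M2=-243/40, M3=741/50, M4=-3441/200, M5=0
seg 0: a=-4, c=M0/2=0, d=(M1−M0)/(6·3)=7/400, b=Δ0−h0·(2M0+M1)/6=737/400
seg 1: a=2, c=M1/2=63/400, d=(M2−M1)/(6·2)=-213/400, b=Δ1−h1·(2M1+M2)/6=463/200
seg 2: a=3, c=M2/2=-243/80, d=(M3−M2)/(6·1)=1393/400, b=Δ2−h2·(2M2+M3)/6=-689/200
seg 3: a=0, c=M3/2=741/100, d=(M4−M3)/(6·1)=-427/80, b=Δ3−h3·(2M3+M4)/6=371/400
seg 4: a=3, c=M4/2=-3441/400, d=(M5−M4)/(6·1)=1147/400, b=Δ4−h4·(2M4+M5)/6=-53/200
t_q=3/2 → seg 0, τ=3/2; S=-4+737/400·τ+0·τ²+7/400·τ³=-3767/3200

  seg 0: a=-4 b=737/400 c=0 d=7/400
  seg 1: a=2 b=463/200 c=63/400 d=-213/400
  seg 2: a=3 b=-689/200 c=-243/80 d=1393/400
  seg 3: a=0 b=371/400 c=741/100 d=-427/80
  seg 4: a=3 b=-53/200 c=-3441/400 d=1147/400
S(3/2) = -3767/3200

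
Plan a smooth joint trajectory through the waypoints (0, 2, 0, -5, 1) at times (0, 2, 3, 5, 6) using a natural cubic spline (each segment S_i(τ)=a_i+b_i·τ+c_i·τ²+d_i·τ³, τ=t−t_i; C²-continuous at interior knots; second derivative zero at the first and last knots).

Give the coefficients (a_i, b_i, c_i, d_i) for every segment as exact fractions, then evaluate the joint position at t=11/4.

Δ: Δ0=1, Δ1=-2, Δ2=-5/2, Δ3=6
row 1: diag=6, rhs=-18; c'=1/6, d'=-3
row 2: denom=6−1·1/6=35/6; d'=(-3−1·-3)/(35/6)=0
row 3: denom=6−2·12/35=186/35; d'=(51−2·0)/(186/35)=595/62
back: M3=595/62
back: M2=0−12/35·595/62=-102/31
back: M1=-3−1/6·-102/31=-76/31
M: M0=0, M1=-76/31, M2=-102/31, M3=595/62, M4=0
seg 0: a=0, c=M0/2=0, d=(M1−M0)/(6·2)=-19/93, b=Δ0−h0·(2M0+M1)/6=169/93
seg 1: a=2, c=M1/2=-38/31, d=(M2−M1)/(6·1)=-13/93, b=Δ1−h1·(2M1+M2)/6=-59/93
seg 2: a=0, c=M2/2=-51/31, d=(M3−M2)/(6·2)=799/744, b=Δ2−h2·(2M2+M3)/6=-326/93
seg 3: a=-5, c=M3/2=595/124, d=(M4−M3)/(6·1)=-595/372, b=Δ3−h3·(2M3+M4)/6=521/186
t_q=11/4 → seg 1, τ=3/4; S=2+-59/93·τ+-38/31·τ²+-13/93·τ³=1539/1984

  seg 0: a=0 b=169/93 c=0 d=-19/93
  seg 1: a=2 b=-59/93 c=-38/31 d=-13/93
  seg 2: a=0 b=-326/93 c=-51/31 d=799/744
  seg 3: a=-5 b=521/186 c=595/124 d=-595/372
S(11/4) = 1539/1984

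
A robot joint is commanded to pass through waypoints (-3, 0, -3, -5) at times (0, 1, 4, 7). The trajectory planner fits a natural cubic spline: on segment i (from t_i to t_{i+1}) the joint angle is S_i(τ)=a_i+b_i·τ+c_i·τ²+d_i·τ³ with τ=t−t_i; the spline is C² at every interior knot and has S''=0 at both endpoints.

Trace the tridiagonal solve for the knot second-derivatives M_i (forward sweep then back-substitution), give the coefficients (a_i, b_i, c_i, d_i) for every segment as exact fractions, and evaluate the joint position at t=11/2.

  seg 0: a=-3 b=310/87 c=0 d=-49/87
  seg 1: a=0 b=163/87 c=-49/29 d=191/783
  seg 2: a=-3 b=-146/87 c=44/87 d=-44/783
S(11/2) = -265/58

Δ: Δ0=3, Δ1=-1, Δ2=-2/3
row 1: diag=8, rhs=-24; c'=3/8, d'=-3
row 2: denom=12−3·3/8=87/8; d'=(2−3·-3)/(87/8)=88/87
back: M2=88/87
back: M1=-3−3/8·88/87=-98/29
M: M0=0, M1=-98/29, M2=88/87, M3=0
seg 0: a=-3, c=M0/2=0, d=(M1−M0)/(6·1)=-49/87, b=Δ0−h0·(2M0+M1)/6=310/87
seg 1: a=0, c=M1/2=-49/29, d=(M2−M1)/(6·3)=191/783, b=Δ1−h1·(2M1+M2)/6=163/87
seg 2: a=-3, c=M2/2=44/87, d=(M3−M2)/(6·3)=-44/783, b=Δ2−h2·(2M2+M3)/6=-146/87
t_q=11/2 → seg 2, τ=3/2; S=-3+-146/87·τ+44/87·τ²+-44/783·τ³=-265/58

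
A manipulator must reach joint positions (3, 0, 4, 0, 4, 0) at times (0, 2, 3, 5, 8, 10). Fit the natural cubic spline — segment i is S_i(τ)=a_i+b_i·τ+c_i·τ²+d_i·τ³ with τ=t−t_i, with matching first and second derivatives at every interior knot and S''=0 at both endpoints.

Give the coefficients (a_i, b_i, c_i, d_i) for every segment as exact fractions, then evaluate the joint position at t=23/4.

Δ: Δ0=-3/2, Δ1=4, Δ2=-2, Δ3=4/3, Δ4=-2
row 1: diag=6, rhs=33; c'=1/6, d'=11/2
row 2: denom=6−1·1/6=35/6; d'=(-36−1·11/2)/(35/6)=-249/35
row 3: denom=10−2·12/35=326/35; d'=(20−2·-249/35)/(326/35)=599/163
row 4: denom=10−3·105/326=2945/326; d'=(-20−3·599/163)/(2945/326)=-10114/2945
back: M4=-10114/2945
back: M3=599/163−105/326·-10114/2945=2816/589
back: M2=-249/35−12/35·2816/589=-25779/2945
back: M1=11/2−1/6·-25779/2945=20494/2945
M: M0=0, M1=20494/2945, M2=-25779/2945, M3=2816/589, M4=-10114/2945, M5=0
seg 0: a=3, c=M0/2=0, d=(M1−M0)/(6·2)=10247/17670, b=Δ0−h0·(2M0+M1)/6=-67493/17670
seg 1: a=0, c=M1/2=10247/2945, d=(M2−M1)/(6·1)=-46273/17670, b=Δ1−h1·(2M1+M2)/6=55471/17670
seg 2: a=4, c=M2/2=-25779/5890, d=(M3−M2)/(6·2)=39859/35340, b=Δ2−h2·(2M2+M3)/6=19808/8835
seg 3: a=0, c=M3/2=1408/589, d=(M4−M3)/(6·3)=-12097/26505, b=Δ3−h3·(2M3+M4)/6=-15289/8835
seg 4: a=4, c=M4/2=-5057/2945, d=(M5−M4)/(6·2)=5057/17670, b=Δ4−h4·(2M4+M5)/6=2558/8835
t_q=23/4 → seg 3, τ=3/4; S=0+-15289/8835·τ+1408/589·τ²+-12097/26505·τ³=-5495/37696

  seg 0: a=3 b=-67493/17670 c=0 d=10247/17670
  seg 1: a=0 b=55471/17670 c=10247/2945 d=-46273/17670
  seg 2: a=4 b=19808/8835 c=-25779/5890 d=39859/35340
  seg 3: a=0 b=-15289/8835 c=1408/589 d=-12097/26505
  seg 4: a=4 b=2558/8835 c=-5057/2945 d=5057/17670
S(23/4) = -5495/37696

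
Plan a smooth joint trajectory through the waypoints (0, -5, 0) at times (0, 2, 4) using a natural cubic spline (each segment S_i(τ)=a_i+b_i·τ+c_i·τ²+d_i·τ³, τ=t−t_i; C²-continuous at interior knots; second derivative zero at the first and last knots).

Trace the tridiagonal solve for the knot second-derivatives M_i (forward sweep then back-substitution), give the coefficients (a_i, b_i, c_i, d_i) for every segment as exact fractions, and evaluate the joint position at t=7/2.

Δ: Δ0=-5/2, Δ1=5/2
row 1: diag=8, rhs=30; c'=1/4, d'=15/4
back: M1=15/4
M: M0=0, M1=15/4, M2=0
seg 0: a=0, c=M0/2=0, d=(M1−M0)/(6·2)=5/16, b=Δ0−h0·(2M0+M1)/6=-15/4
seg 1: a=-5, c=M1/2=15/8, d=(M2−M1)/(6·2)=-5/16, b=Δ1−h1·(2M1+M2)/6=0
t_q=7/2 → seg 1, τ=3/2; S=-5+0·τ+15/8·τ²+-5/16·τ³=-235/128

  seg 0: a=0 b=-15/4 c=0 d=5/16
  seg 1: a=-5 b=0 c=15/8 d=-5/16
S(7/2) = -235/128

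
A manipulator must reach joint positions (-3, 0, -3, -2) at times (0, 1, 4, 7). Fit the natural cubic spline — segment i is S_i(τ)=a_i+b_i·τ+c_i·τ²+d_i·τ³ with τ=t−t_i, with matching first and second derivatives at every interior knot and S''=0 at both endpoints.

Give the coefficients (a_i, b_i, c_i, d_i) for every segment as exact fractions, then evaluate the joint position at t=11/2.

  seg 0: a=-3 b=313/87 c=0 d=-52/87
  seg 1: a=0 b=157/87 c=-52/29 d=224/783
  seg 2: a=-3 b=-107/87 c=68/87 d=-68/783
S(11/2) = -98/29

Δ: Δ0=3, Δ1=-1, Δ2=1/3
row 1: diag=8, rhs=-24; c'=3/8, d'=-3
row 2: denom=12−3·3/8=87/8; d'=(8−3·-3)/(87/8)=136/87
back: M2=136/87
back: M1=-3−3/8·136/87=-104/29
M: M0=0, M1=-104/29, M2=136/87, M3=0
seg 0: a=-3, c=M0/2=0, d=(M1−M0)/(6·1)=-52/87, b=Δ0−h0·(2M0+M1)/6=313/87
seg 1: a=0, c=M1/2=-52/29, d=(M2−M1)/(6·3)=224/783, b=Δ1−h1·(2M1+M2)/6=157/87
seg 2: a=-3, c=M2/2=68/87, d=(M3−M2)/(6·3)=-68/783, b=Δ2−h2·(2M2+M3)/6=-107/87
t_q=11/2 → seg 2, τ=3/2; S=-3+-107/87·τ+68/87·τ²+-68/783·τ³=-98/29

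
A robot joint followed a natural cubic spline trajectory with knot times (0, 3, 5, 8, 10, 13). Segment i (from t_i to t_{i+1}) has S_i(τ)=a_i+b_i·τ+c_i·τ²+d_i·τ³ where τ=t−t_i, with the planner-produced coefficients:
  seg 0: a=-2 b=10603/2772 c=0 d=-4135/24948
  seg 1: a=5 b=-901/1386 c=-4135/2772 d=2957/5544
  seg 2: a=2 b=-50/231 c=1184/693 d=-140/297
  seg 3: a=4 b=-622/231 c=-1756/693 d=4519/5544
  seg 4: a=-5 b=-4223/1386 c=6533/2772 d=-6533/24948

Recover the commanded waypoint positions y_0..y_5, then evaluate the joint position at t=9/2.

y_0 = S_0(0) = a_0 = -2
y_1 = S_1(0) = a_1 = 5
y_2 = S_2(0) = a_2 = 2
y_3 = S_3(0) = a_3 = 4
y_4 = S_4(0) = a_4 = -5
y_5 = S_4(3) = 0
t_q=9/2 is in segment 1 (τ=3/2); S_1(τ)=36497/14784

y_0=-2 y_1=5 y_2=2 y_3=4 y_4=-5 y_5=0
S(9/2) = 36497/14784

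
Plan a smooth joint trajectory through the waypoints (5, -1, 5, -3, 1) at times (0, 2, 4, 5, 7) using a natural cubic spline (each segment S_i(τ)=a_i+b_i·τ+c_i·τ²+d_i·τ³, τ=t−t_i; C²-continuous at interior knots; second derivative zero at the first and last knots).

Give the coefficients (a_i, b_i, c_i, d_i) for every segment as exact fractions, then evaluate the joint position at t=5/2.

  seg 0: a=5 b=-373/64 c=0 d=181/256
  seg 1: a=-1 b=85/32 c=543/128 d=-521/256
  seg 2: a=5 b=-307/64 c=-255/32 d=305/64
  seg 3: a=-3 b=-103/16 c=405/64 d=-135/128
S(5/2) = 2323/2048

Δ: Δ0=-3, Δ1=3, Δ2=-8, Δ3=2
row 1: diag=8, rhs=36; c'=1/4, d'=9/2
row 2: denom=6−2·1/4=11/2; d'=(-66−2·9/2)/(11/2)=-150/11
row 3: denom=6−1·2/11=64/11; d'=(60−1·-150/11)/(64/11)=405/32
back: M3=405/32
back: M2=-150/11−2/11·405/32=-255/16
back: M1=9/2−1/4·-255/16=543/64
M: M0=0, M1=543/64, M2=-255/16, M3=405/32, M4=0
seg 0: a=5, c=M0/2=0, d=(M1−M0)/(6·2)=181/256, b=Δ0−h0·(2M0+M1)/6=-373/64
seg 1: a=-1, c=M1/2=543/128, d=(M2−M1)/(6·2)=-521/256, b=Δ1−h1·(2M1+M2)/6=85/32
seg 2: a=5, c=M2/2=-255/32, d=(M3−M2)/(6·1)=305/64, b=Δ2−h2·(2M2+M3)/6=-307/64
seg 3: a=-3, c=M3/2=405/64, d=(M4−M3)/(6·2)=-135/128, b=Δ3−h3·(2M3+M4)/6=-103/16
t_q=5/2 → seg 1, τ=1/2; S=-1+85/32·τ+543/128·τ²+-521/256·τ³=2323/2048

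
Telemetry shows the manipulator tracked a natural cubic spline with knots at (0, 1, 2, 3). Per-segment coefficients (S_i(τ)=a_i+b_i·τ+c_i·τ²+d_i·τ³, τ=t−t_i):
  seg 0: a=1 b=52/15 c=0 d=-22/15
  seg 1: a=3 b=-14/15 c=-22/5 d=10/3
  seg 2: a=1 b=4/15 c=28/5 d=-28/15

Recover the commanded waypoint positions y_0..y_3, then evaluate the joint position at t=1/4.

y_0=1 y_1=3 y_2=1 y_3=5
S(1/4) = 59/32

y_0 = S_0(0) = a_0 = 1
y_1 = S_1(0) = a_1 = 3
y_2 = S_2(0) = a_2 = 1
y_3 = S_2(1) = 5
t_q=1/4 is in segment 0 (τ=1/4); S_0(τ)=59/32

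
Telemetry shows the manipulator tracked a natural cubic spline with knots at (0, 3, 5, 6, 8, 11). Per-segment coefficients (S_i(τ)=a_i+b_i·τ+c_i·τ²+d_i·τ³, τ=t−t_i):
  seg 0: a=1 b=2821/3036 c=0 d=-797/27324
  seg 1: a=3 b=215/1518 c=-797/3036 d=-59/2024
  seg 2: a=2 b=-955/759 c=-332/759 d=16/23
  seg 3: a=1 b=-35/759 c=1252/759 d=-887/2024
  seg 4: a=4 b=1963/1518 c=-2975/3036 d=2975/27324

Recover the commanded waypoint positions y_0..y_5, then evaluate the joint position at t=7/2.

y_0=1 y_1=3 y_2=2 y_3=1 y_4=4 y_5=2
S(7/2) = 48601/16192

y_0 = S_0(0) = a_0 = 1
y_1 = S_1(0) = a_1 = 3
y_2 = S_2(0) = a_2 = 2
y_3 = S_3(0) = a_3 = 1
y_4 = S_4(0) = a_4 = 4
y_5 = S_4(3) = 2
t_q=7/2 is in segment 1 (τ=1/2); S_1(τ)=48601/16192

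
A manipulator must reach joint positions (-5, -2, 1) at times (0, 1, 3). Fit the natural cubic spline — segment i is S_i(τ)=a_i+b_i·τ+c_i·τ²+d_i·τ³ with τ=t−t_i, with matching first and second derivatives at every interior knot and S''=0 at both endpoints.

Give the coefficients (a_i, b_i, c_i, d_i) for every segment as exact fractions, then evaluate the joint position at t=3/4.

Δ: Δ0=3, Δ1=3/2
row 1: diag=6, rhs=-9; c'=1/3, d'=-3/2
back: M1=-3/2
M: M0=0, M1=-3/2, M2=0
seg 0: a=-5, c=M0/2=0, d=(M1−M0)/(6·1)=-1/4, b=Δ0−h0·(2M0+M1)/6=13/4
seg 1: a=-2, c=M1/2=-3/4, d=(M2−M1)/(6·2)=1/8, b=Δ1−h1·(2M1+M2)/6=5/2
t_q=3/4 → seg 0, τ=3/4; S=-5+13/4·τ+0·τ²+-1/4·τ³=-683/256

  seg 0: a=-5 b=13/4 c=0 d=-1/4
  seg 1: a=-2 b=5/2 c=-3/4 d=1/8
S(3/4) = -683/256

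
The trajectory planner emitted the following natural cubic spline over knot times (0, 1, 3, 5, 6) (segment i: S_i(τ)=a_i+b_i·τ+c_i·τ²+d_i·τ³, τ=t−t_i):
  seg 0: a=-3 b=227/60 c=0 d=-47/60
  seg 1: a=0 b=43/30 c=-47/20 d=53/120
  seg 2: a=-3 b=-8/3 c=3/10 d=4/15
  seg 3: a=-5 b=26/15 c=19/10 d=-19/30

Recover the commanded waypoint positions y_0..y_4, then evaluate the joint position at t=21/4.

y_0=-3 y_1=0 y_2=-3 y_3=-5 y_4=-2
S(21/4) = -2853/640

y_0 = S_0(0) = a_0 = -3
y_1 = S_1(0) = a_1 = 0
y_2 = S_2(0) = a_2 = -3
y_3 = S_3(0) = a_3 = -5
y_4 = S_3(1) = -2
t_q=21/4 is in segment 3 (τ=1/4); S_3(τ)=-2853/640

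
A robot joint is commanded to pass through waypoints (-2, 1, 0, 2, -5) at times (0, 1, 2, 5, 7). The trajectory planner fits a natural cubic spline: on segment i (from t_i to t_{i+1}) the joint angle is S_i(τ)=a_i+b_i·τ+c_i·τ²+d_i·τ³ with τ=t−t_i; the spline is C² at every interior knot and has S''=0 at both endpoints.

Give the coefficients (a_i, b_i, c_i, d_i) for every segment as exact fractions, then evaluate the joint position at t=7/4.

Δ: Δ0=3, Δ1=-1, Δ2=2/3, Δ3=-7/2
row 1: diag=4, rhs=-24; c'=1/4, d'=-6
row 2: denom=8−1·1/4=31/4; d'=(10−1·-6)/(31/4)=64/31
row 3: denom=10−3·12/31=274/31; d'=(-25−3·64/31)/(274/31)=-967/274
back: M3=-967/274
back: M2=64/31−12/31·-967/274=470/137
back: M1=-6−1/4·470/137=-1879/274
M: M0=0, M1=-1879/274, M2=470/137, M3=-967/274, M4=0
seg 0: a=-2, c=M0/2=0, d=(M1−M0)/(6·1)=-1879/1644, b=Δ0−h0·(2M0+M1)/6=6811/1644
seg 1: a=1, c=M1/2=-1879/548, d=(M2−M1)/(6·1)=2819/1644, b=Δ1−h1·(2M1+M2)/6=587/822
seg 2: a=0, c=M2/2=235/137, d=(M3−M2)/(6·3)=-1907/4932, b=Δ2−h2·(2M2+M3)/6=-1643/1644
seg 3: a=2, c=M3/2=-967/548, d=(M4−M3)/(6·2)=967/3288, b=Δ3−h3·(2M3+M4)/6=-943/822
t_q=7/4 → seg 1, τ=3/4; S=1+587/822·τ+-1879/548·τ²+2819/1644·τ³=11583/35072

  seg 0: a=-2 b=6811/1644 c=0 d=-1879/1644
  seg 1: a=1 b=587/822 c=-1879/548 d=2819/1644
  seg 2: a=0 b=-1643/1644 c=235/137 d=-1907/4932
  seg 3: a=2 b=-943/822 c=-967/548 d=967/3288
S(7/4) = 11583/35072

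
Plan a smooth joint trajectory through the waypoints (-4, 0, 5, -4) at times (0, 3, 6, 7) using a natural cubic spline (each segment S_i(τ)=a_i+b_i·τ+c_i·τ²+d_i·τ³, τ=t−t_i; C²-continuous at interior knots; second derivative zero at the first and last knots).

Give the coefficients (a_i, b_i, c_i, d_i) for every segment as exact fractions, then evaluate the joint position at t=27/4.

  seg 0: a=-4 b=4/29 c=0 d=104/783
  seg 1: a=0 b=108/29 c=104/87 d=-491/783
  seg 2: a=5 b=-175/29 c=-129/29 d=43/29
S(27/4) = -2603/1856

Δ: Δ0=4/3, Δ1=5/3, Δ2=-9
row 1: diag=12, rhs=2; c'=1/4, d'=1/6
row 2: denom=8−3·1/4=29/4; d'=(-64−3·1/6)/(29/4)=-258/29
back: M2=-258/29
back: M1=1/6−1/4·-258/29=208/87
M: M0=0, M1=208/87, M2=-258/29, M3=0
seg 0: a=-4, c=M0/2=0, d=(M1−M0)/(6·3)=104/783, b=Δ0−h0·(2M0+M1)/6=4/29
seg 1: a=0, c=M1/2=104/87, d=(M2−M1)/(6·3)=-491/783, b=Δ1−h1·(2M1+M2)/6=108/29
seg 2: a=5, c=M2/2=-129/29, d=(M3−M2)/(6·1)=43/29, b=Δ2−h2·(2M2+M3)/6=-175/29
t_q=27/4 → seg 2, τ=3/4; S=5+-175/29·τ+-129/29·τ²+43/29·τ³=-2603/1856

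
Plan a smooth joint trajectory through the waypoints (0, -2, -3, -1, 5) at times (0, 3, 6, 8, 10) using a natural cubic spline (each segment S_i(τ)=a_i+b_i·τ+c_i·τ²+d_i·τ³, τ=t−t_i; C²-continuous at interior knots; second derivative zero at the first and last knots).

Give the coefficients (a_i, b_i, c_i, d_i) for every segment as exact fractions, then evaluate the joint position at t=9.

Δ: Δ0=-2/3, Δ1=-1/3, Δ2=1, Δ3=3
row 1: diag=12, rhs=2; c'=1/4, d'=1/6
row 2: denom=10−3·1/4=37/4; d'=(8−3·1/6)/(37/4)=30/37
row 3: denom=8−2·8/37=280/37; d'=(12−2·30/37)/(280/37)=48/35
back: M3=48/35
back: M2=30/37−8/37·48/35=18/35
back: M1=1/6−1/4·18/35=4/105
M: M0=0, M1=4/105, M2=18/35, M3=48/35, M4=0
seg 0: a=0, c=M0/2=0, d=(M1−M0)/(6·3)=2/945, b=Δ0−h0·(2M0+M1)/6=-24/35
seg 1: a=-2, c=M1/2=2/105, d=(M2−M1)/(6·3)=5/189, b=Δ1−h1·(2M1+M2)/6=-22/35
seg 2: a=-3, c=M2/2=9/35, d=(M3−M2)/(6·2)=1/14, b=Δ2−h2·(2M2+M3)/6=1/5
seg 3: a=-1, c=M3/2=24/35, d=(M4−M3)/(6·2)=-4/35, b=Δ3−h3·(2M3+M4)/6=73/35
t_q=9 → seg 3, τ=1; S=-1+73/35·τ+24/35·τ²+-4/35·τ³=58/35

  seg 0: a=0 b=-24/35 c=0 d=2/945
  seg 1: a=-2 b=-22/35 c=2/105 d=5/189
  seg 2: a=-3 b=1/5 c=9/35 d=1/14
  seg 3: a=-1 b=73/35 c=24/35 d=-4/35
S(9) = 58/35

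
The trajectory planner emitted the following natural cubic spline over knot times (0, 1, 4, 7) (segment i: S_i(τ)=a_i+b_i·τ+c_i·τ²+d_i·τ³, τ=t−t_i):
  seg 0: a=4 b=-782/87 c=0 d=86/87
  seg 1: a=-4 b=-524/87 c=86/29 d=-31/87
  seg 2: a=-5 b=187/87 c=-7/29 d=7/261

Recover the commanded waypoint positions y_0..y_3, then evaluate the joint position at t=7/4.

y_0=4 y_1=-4 y_2=-5 y_3=0
S(7/4) = -12991/1856

y_0 = S_0(0) = a_0 = 4
y_1 = S_1(0) = a_1 = -4
y_2 = S_2(0) = a_2 = -5
y_3 = S_2(3) = 0
t_q=7/4 is in segment 1 (τ=3/4); S_1(τ)=-12991/1856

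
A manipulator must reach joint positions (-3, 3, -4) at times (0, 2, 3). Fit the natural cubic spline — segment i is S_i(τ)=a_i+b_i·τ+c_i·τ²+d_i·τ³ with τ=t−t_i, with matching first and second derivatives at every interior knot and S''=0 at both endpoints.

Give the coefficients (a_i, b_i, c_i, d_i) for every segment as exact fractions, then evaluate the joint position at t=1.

Δ: Δ0=3, Δ1=-7
row 1: diag=6, rhs=-60; c'=1/6, d'=-10
back: M1=-10
M: M0=0, M1=-10, M2=0
seg 0: a=-3, c=M0/2=0, d=(M1−M0)/(6·2)=-5/6, b=Δ0−h0·(2M0+M1)/6=19/3
seg 1: a=3, c=M1/2=-5, d=(M2−M1)/(6·1)=5/3, b=Δ1−h1·(2M1+M2)/6=-11/3
t_q=1 → seg 0, τ=1; S=-3+19/3·τ+0·τ²+-5/6·τ³=5/2

  seg 0: a=-3 b=19/3 c=0 d=-5/6
  seg 1: a=3 b=-11/3 c=-5 d=5/3
S(1) = 5/2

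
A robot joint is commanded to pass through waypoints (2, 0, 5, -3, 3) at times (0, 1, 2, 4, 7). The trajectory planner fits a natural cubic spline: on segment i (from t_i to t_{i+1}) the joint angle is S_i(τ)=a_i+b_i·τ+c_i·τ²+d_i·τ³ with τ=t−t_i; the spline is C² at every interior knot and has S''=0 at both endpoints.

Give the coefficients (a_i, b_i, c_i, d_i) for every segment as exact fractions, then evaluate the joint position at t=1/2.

Δ: Δ0=-2, Δ1=5, Δ2=-4, Δ3=2
row 1: diag=4, rhs=42; c'=1/4, d'=21/2
row 2: denom=6−1·1/4=23/4; d'=(-54−1·21/2)/(23/4)=-258/23
row 3: denom=10−2·8/23=214/23; d'=(36−2·-258/23)/(214/23)=672/107
back: M3=672/107
back: M2=-258/23−8/23·672/107=-1434/107
back: M1=21/2−1/4·-1434/107=1482/107
M: M0=0, M1=1482/107, M2=-1434/107, M3=672/107, M4=0
seg 0: a=2, c=M0/2=0, d=(M1−M0)/(6·1)=247/107, b=Δ0−h0·(2M0+M1)/6=-461/107
seg 1: a=0, c=M1/2=741/107, d=(M2−M1)/(6·1)=-486/107, b=Δ1−h1·(2M1+M2)/6=280/107
seg 2: a=5, c=M2/2=-717/107, d=(M3−M2)/(6·2)=351/214, b=Δ2−h2·(2M2+M3)/6=304/107
seg 3: a=-3, c=M3/2=336/107, d=(M4−M3)/(6·3)=-112/321, b=Δ3−h3·(2M3+M4)/6=-458/107
t_q=1/2 → seg 0, τ=1/2; S=2+-461/107·τ+0·τ²+247/107·τ³=115/856

  seg 0: a=2 b=-461/107 c=0 d=247/107
  seg 1: a=0 b=280/107 c=741/107 d=-486/107
  seg 2: a=5 b=304/107 c=-717/107 d=351/214
  seg 3: a=-3 b=-458/107 c=336/107 d=-112/321
S(1/2) = 115/856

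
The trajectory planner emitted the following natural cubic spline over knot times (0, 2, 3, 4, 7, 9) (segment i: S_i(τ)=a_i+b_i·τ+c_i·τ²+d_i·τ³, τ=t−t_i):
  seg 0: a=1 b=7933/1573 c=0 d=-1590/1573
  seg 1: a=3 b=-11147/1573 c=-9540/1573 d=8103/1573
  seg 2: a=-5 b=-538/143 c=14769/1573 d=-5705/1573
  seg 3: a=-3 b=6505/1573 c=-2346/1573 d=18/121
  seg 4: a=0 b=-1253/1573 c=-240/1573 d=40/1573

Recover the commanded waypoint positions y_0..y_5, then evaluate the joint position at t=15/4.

y_0 = S_0(0) = a_0 = 1
y_1 = S_1(0) = a_1 = 3
y_2 = S_2(0) = a_2 = -5
y_3 = S_3(0) = a_3 = -3
y_4 = S_4(0) = a_4 = 0
y_5 = S_4(2) = -2
t_q=15/4 is in segment 2 (τ=3/4); S_2(τ)=-409775/100672

y_0=1 y_1=3 y_2=-5 y_3=-3 y_4=0 y_5=-2
S(15/4) = -409775/100672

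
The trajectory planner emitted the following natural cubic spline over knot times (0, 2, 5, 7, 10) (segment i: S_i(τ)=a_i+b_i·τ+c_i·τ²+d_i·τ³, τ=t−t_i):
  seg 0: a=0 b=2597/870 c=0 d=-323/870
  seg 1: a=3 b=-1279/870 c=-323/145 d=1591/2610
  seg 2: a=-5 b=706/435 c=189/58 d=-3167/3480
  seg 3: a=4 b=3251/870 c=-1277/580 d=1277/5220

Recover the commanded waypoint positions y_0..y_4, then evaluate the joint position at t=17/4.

y_0 = S_0(0) = a_0 = 0
y_1 = S_1(0) = a_1 = 3
y_2 = S_2(0) = a_2 = -5
y_3 = S_3(0) = a_3 = 4
y_4 = S_3(3) = 2
t_q=17/4 is in segment 1 (τ=9/4); S_1(τ)=-17229/3712

y_0=0 y_1=3 y_2=-5 y_3=4 y_4=2
S(17/4) = -17229/3712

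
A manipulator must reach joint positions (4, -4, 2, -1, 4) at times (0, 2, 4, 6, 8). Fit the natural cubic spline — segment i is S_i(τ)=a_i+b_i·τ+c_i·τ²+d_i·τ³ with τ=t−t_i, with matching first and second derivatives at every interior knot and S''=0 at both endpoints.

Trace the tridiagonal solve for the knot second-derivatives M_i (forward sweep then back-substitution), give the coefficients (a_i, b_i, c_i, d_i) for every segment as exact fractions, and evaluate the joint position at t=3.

Δ: Δ0=-4, Δ1=3, Δ2=-3/2, Δ3=5/2
row 1: diag=8, rhs=42; c'=1/4, d'=21/4
row 2: denom=8−2·1/4=15/2; d'=(-27−2·21/4)/(15/2)=-5
row 3: denom=8−2·4/15=112/15; d'=(24−2·-5)/(112/15)=255/56
back: M3=255/56
back: M2=-5−4/15·255/56=-87/14
back: M1=21/4−1/4·-87/14=381/56
M: M0=0, M1=381/56, M2=-87/14, M3=255/56, M4=0
seg 0: a=4, c=M0/2=0, d=(M1−M0)/(6·2)=127/224, b=Δ0−h0·(2M0+M1)/6=-351/56
seg 1: a=-4, c=M1/2=381/112, d=(M2−M1)/(6·2)=-243/224, b=Δ1−h1·(2M1+M2)/6=15/28
seg 2: a=2, c=M2/2=-87/28, d=(M3−M2)/(6·2)=201/224, b=Δ2−h2·(2M2+M3)/6=9/8
seg 3: a=-1, c=M3/2=255/112, d=(M4−M3)/(6·2)=-85/224, b=Δ3−h3·(2M3+M4)/6=-15/28
t_q=3 → seg 1, τ=1; S=-4+15/28·τ+381/112·τ²+-243/224·τ³=-257/224

  seg 0: a=4 b=-351/56 c=0 d=127/224
  seg 1: a=-4 b=15/28 c=381/112 d=-243/224
  seg 2: a=2 b=9/8 c=-87/28 d=201/224
  seg 3: a=-1 b=-15/28 c=255/112 d=-85/224
S(3) = -257/224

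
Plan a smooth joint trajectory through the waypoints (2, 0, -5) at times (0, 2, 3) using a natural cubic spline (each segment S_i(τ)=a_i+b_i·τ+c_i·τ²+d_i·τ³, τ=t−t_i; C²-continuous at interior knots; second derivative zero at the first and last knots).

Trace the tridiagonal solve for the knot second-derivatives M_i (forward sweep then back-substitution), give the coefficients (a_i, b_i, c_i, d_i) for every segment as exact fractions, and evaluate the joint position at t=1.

Δ: Δ0=-1, Δ1=-5
row 1: diag=6, rhs=-24; c'=1/6, d'=-4
back: M1=-4
M: M0=0, M1=-4, M2=0
seg 0: a=2, c=M0/2=0, d=(M1−M0)/(6·2)=-1/3, b=Δ0−h0·(2M0+M1)/6=1/3
seg 1: a=0, c=M1/2=-2, d=(M2−M1)/(6·1)=2/3, b=Δ1−h1·(2M1+M2)/6=-11/3
t_q=1 → seg 0, τ=1; S=2+1/3·τ+0·τ²+-1/3·τ³=2

  seg 0: a=2 b=1/3 c=0 d=-1/3
  seg 1: a=0 b=-11/3 c=-2 d=2/3
S(1) = 2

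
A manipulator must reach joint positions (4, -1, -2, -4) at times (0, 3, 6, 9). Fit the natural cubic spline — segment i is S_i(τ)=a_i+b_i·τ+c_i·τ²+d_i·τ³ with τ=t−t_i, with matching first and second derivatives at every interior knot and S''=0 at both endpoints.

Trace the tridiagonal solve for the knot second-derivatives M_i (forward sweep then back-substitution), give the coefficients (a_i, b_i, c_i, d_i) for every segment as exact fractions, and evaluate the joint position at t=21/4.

Δ: Δ0=-5/3, Δ1=-1/3, Δ2=-2/3
row 1: diag=12, rhs=8; c'=1/4, d'=2/3
row 2: denom=12−3·1/4=45/4; d'=(-2−3·2/3)/(45/4)=-16/45
back: M2=-16/45
back: M1=2/3−1/4·-16/45=34/45
M: M0=0, M1=34/45, M2=-16/45, M3=0
seg 0: a=4, c=M0/2=0, d=(M1−M0)/(6·3)=17/405, b=Δ0−h0·(2M0+M1)/6=-92/45
seg 1: a=-1, c=M1/2=17/45, d=(M2−M1)/(6·3)=-5/81, b=Δ1−h1·(2M1+M2)/6=-41/45
seg 2: a=-2, c=M2/2=-8/45, d=(M3−M2)/(6·3)=8/405, b=Δ2−h2·(2M2+M3)/6=-14/45
t_q=21/4 → seg 1, τ=9/4; S=-1+-41/45·τ+17/45·τ²+-5/81·τ³=-589/320

  seg 0: a=4 b=-92/45 c=0 d=17/405
  seg 1: a=-1 b=-41/45 c=17/45 d=-5/81
  seg 2: a=-2 b=-14/45 c=-8/45 d=8/405
S(21/4) = -589/320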